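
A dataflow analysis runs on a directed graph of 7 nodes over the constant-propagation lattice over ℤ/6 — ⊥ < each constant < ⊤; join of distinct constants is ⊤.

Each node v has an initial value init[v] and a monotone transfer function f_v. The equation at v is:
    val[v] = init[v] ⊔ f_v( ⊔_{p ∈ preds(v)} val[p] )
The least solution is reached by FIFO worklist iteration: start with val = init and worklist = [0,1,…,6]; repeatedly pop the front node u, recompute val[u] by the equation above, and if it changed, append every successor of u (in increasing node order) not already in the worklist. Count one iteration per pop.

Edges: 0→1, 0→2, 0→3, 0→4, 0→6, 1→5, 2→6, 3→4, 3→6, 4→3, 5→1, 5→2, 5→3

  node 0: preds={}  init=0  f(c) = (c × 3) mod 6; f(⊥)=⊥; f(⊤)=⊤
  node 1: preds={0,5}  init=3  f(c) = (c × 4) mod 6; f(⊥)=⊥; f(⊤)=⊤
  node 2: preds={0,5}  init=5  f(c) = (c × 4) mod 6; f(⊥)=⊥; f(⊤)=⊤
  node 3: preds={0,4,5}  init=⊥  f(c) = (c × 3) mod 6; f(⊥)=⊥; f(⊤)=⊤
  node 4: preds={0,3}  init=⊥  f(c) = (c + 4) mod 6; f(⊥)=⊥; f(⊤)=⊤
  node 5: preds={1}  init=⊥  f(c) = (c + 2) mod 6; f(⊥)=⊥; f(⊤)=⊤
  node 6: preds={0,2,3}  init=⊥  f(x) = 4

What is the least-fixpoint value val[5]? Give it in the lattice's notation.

Worklist (13 pops):
  #1 pop 0: in=⊥ → 0 (no change)
  #2 pop 1: in=0 → ⊤ (was 3); enqueue []
  #3 pop 2: in=0 → ⊤ (was 5); enqueue []
  #4 pop 3: in=0 → 0 (was ⊥); enqueue []
  #5 pop 4: in=0 → 4 (was ⊥); enqueue [3]
  #6 pop 5: in=⊤ → ⊤ (was ⊥); enqueue [1,2]
  #7 pop 6: in=⊤ → 4 (was ⊥); enqueue []
  #8 pop 3: in=⊤ → ⊤ (was 0); enqueue [4,6]
  #9 pop 1: in=⊤ → ⊤ (no change)
  #10 pop 2: in=⊤ → ⊤ (no change)
  #11 pop 4: in=⊤ → ⊤ (was 4); enqueue [3]
  #12 pop 6: in=⊤ → 4 (no change)
  #13 pop 3: in=⊤ → ⊤ (no change)

Fixpoint:
  val[0] = 0
  val[1] = ⊤
  val[2] = ⊤
  val[3] = ⊤
  val[4] = ⊤
  val[5] = ⊤
  val[6] = 4

⊤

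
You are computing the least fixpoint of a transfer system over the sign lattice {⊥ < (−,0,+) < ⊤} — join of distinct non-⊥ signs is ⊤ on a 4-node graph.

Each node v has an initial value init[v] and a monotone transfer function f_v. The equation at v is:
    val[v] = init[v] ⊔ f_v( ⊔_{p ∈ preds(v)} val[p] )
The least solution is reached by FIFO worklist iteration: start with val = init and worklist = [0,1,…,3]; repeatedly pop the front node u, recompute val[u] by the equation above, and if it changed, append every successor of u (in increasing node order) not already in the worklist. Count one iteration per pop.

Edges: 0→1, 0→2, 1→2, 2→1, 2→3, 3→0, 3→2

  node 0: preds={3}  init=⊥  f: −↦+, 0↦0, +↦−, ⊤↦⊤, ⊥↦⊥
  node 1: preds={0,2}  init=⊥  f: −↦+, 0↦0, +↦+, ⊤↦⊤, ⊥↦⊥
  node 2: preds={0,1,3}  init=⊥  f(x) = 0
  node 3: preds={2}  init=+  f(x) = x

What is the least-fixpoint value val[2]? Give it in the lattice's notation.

Iteration log — 8 steps:
  step 1. node 0  ⊔preds=+  new=−  old=⊥  +wl: 
  step 2. node 1  ⊔preds=−  new=+  old=⊥  +wl: 
  step 3. node 2  ⊔preds=⊤  new=0  old=⊥  +wl: 1
  step 4. node 3  ⊔preds=0  new=⊤  old=+  +wl: 0,2
  step 5. node 1  ⊔preds=⊤  new=⊤  old=+  +wl: 
  step 6. node 0  ⊔preds=⊤  new=⊤  old=−  +wl: 1
  step 7. node 2  ⊔preds=⊤  new=0  stable
  step 8. node 1  ⊔preds=⊤  new=⊤  stable

Least fixpoint reached:
  node 0: ⊤
  node 1: ⊤
  node 2: 0
  node 3: ⊤

0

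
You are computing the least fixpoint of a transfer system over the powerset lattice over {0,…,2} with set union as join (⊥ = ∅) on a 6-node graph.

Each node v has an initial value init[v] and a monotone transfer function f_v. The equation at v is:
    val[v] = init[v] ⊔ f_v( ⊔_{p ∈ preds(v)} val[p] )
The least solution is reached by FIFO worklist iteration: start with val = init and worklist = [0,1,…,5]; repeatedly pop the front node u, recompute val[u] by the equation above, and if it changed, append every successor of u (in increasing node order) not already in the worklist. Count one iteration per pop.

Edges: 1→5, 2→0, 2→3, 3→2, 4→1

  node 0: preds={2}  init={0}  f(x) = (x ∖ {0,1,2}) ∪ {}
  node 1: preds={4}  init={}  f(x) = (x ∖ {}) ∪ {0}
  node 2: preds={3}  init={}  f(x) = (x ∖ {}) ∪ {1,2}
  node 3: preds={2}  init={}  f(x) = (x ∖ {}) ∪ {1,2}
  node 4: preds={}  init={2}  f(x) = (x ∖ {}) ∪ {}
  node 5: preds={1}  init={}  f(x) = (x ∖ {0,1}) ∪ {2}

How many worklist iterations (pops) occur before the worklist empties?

8

Trace (8 dequeues):
  [1] u=0 | in {} | out {0} | ==
  [2] u=1 | in {2} | out {0,2} | prev {} | push {}
  [3] u=2 | in {} | out {1,2} | prev {} | push {0}
  [4] u=3 | in {1,2} | out {1,2} | prev {} | push {2}
  [5] u=4 | in {} | out {2} | ==
  [6] u=5 | in {0,2} | out {2} | prev {} | push {}
  [7] u=0 | in {1,2} | out {0} | ==
  [8] u=2 | in {1,2} | out {1,2} | ==

Converged values:
  [0] {0}
  [1] {0,2}
  [2] {1,2}
  [3] {1,2}
  [4] {2}
  [5] {2}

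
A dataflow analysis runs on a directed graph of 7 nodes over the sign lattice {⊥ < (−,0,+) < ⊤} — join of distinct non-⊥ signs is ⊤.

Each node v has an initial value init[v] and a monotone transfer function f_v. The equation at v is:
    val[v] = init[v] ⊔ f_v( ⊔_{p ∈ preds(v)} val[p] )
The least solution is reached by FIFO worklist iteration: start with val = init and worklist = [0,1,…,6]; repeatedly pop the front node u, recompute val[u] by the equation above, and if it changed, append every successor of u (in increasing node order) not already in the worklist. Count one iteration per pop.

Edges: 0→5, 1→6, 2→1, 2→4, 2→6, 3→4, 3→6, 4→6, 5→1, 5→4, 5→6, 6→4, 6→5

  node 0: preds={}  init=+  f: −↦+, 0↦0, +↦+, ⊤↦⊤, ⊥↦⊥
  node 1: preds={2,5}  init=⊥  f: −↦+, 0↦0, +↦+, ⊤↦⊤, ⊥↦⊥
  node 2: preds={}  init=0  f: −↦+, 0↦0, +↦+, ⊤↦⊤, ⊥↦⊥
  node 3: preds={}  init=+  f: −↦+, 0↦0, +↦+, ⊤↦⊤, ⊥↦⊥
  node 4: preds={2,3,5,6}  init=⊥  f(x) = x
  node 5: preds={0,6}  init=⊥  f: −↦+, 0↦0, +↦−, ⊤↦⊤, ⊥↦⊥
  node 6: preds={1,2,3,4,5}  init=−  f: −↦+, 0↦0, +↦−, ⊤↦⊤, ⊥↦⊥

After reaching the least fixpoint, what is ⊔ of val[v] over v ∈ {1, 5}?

Trace (11 dequeues):
  [1] u=0 | in ⊥ | out + | ==
  [2] u=1 | in 0 | out 0 | prev ⊥ | push {}
  [3] u=2 | in ⊥ | out 0 | ==
  [4] u=3 | in ⊥ | out + | ==
  [5] u=4 | in ⊤ | out ⊤ | prev ⊥ | push {}
  [6] u=5 | in ⊤ | out ⊤ | prev ⊥ | push {1,4}
  [7] u=6 | in ⊤ | out ⊤ | prev − | push {5}
  [8] u=1 | in ⊤ | out ⊤ | prev 0 | push {6}
  [9] u=4 | in ⊤ | out ⊤ | ==
  [10] u=5 | in ⊤ | out ⊤ | ==
  [11] u=6 | in ⊤ | out ⊤ | ==

Converged values:
  [0] +
  [1] ⊤
  [2] 0
  [3] +
  [4] ⊤
  [5] ⊤
  [6] ⊤

⊤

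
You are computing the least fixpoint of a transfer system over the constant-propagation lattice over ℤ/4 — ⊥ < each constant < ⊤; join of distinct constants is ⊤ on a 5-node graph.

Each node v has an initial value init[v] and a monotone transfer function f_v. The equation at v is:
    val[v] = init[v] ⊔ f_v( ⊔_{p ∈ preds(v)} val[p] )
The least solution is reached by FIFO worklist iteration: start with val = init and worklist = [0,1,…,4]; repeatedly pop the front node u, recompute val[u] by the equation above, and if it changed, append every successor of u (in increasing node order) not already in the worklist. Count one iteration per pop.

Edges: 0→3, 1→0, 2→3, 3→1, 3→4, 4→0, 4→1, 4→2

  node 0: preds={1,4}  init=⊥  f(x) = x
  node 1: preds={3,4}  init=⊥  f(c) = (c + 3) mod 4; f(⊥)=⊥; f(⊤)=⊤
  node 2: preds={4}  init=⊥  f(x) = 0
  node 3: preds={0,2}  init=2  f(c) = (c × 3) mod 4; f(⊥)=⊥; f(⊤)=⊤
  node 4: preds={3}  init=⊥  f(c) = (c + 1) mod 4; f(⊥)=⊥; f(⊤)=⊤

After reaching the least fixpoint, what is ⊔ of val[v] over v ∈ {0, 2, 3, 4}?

⊤

Iteration log — 10 steps:
  step 1. node 0  ⊔preds=⊥  new=⊥  stable
  step 2. node 1  ⊔preds=2  new=1  old=⊥  +wl: 0
  step 3. node 2  ⊔preds=⊥  new=0  old=⊥  +wl: 
  step 4. node 3  ⊔preds=0  new=⊤  old=2  +wl: 1
  step 5. node 4  ⊔preds=⊤  new=⊤  old=⊥  +wl: 2
  step 6. node 0  ⊔preds=⊤  new=⊤  old=⊥  +wl: 3
  step 7. node 1  ⊔preds=⊤  new=⊤  old=1  +wl: 0
  step 8. node 2  ⊔preds=⊤  new=0  stable
  step 9. node 3  ⊔preds=⊤  new=⊤  stable
  step 10. node 0  ⊔preds=⊤  new=⊤  stable

Least fixpoint reached:
  node 0: ⊤
  node 1: ⊤
  node 2: 0
  node 3: ⊤
  node 4: ⊤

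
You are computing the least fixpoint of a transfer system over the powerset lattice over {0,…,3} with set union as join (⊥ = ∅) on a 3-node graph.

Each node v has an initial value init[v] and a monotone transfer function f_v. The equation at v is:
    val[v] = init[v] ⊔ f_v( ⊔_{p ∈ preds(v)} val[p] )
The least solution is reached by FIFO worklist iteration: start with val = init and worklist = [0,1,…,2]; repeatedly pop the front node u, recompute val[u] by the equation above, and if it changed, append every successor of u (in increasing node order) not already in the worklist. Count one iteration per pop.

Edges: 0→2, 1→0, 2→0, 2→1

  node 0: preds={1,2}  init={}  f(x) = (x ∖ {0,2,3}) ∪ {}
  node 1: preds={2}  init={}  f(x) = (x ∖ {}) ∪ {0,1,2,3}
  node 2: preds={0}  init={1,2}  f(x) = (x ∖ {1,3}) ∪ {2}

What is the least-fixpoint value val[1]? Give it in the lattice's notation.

Iteration log — 4 steps:
  step 1. node 0  ⊔preds={1,2}  new={1}  old={}  +wl: 
  step 2. node 1  ⊔preds={1,2}  new={0,1,2,3}  old={}  +wl: 0
  step 3. node 2  ⊔preds={1}  new={1,2}  stable
  step 4. node 0  ⊔preds={0,1,2,3}  new={1}  stable

Least fixpoint reached:
  node 0: {1}
  node 1: {0,1,2,3}
  node 2: {1,2}

{0,1,2,3}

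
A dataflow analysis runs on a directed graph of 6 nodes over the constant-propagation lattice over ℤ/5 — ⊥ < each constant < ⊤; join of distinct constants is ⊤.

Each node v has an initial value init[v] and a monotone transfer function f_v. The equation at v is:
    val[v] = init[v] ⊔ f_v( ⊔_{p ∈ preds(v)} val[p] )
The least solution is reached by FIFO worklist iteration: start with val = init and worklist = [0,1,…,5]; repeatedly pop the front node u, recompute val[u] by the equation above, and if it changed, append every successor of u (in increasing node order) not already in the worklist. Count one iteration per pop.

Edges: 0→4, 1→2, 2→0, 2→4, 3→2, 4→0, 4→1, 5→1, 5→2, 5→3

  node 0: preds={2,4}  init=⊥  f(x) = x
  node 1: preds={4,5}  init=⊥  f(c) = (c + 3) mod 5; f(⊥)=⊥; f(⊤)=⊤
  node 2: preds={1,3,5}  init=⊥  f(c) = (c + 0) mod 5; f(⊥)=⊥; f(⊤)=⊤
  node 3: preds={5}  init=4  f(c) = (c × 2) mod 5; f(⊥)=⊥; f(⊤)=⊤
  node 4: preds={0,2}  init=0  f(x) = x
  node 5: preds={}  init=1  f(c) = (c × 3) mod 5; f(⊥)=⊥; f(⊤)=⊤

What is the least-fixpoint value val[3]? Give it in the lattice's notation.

Trace (10 dequeues):
  [1] u=0 | in 0 | out 0 | prev ⊥ | push {}
  [2] u=1 | in ⊤ | out ⊤ | prev ⊥ | push {}
  [3] u=2 | in ⊤ | out ⊤ | prev ⊥ | push {0}
  [4] u=3 | in 1 | out ⊤ | prev 4 | push {2}
  [5] u=4 | in ⊤ | out ⊤ | prev 0 | push {1}
  [6] u=5 | in ⊥ | out 1 | ==
  [7] u=0 | in ⊤ | out ⊤ | prev 0 | push {4}
  [8] u=2 | in ⊤ | out ⊤ | ==
  [9] u=1 | in ⊤ | out ⊤ | ==
  [10] u=4 | in ⊤ | out ⊤ | ==

Converged values:
  [0] ⊤
  [1] ⊤
  [2] ⊤
  [3] ⊤
  [4] ⊤
  [5] 1

⊤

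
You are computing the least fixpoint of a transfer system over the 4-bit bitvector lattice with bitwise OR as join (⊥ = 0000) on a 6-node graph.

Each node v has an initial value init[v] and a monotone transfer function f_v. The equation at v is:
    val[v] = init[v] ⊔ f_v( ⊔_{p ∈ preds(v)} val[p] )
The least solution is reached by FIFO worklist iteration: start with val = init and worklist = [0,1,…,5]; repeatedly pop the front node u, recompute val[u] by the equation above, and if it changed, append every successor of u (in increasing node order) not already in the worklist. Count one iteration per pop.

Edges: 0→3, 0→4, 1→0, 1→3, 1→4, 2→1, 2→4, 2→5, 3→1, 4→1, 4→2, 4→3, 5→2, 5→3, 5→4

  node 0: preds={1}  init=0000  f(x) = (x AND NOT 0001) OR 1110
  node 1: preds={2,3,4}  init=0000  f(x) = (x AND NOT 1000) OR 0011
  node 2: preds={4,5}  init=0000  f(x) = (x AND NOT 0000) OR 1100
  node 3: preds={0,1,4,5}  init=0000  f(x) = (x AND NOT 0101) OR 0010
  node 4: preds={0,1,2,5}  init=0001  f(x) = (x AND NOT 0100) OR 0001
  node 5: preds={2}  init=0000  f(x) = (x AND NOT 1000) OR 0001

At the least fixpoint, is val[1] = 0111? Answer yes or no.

Worklist (17 pops):
  #1 pop 0: in=0000 → 1110 (was 0000); enqueue []
  #2 pop 1: in=0001 → 0011 (was 0000); enqueue [0]
  #3 pop 2: in=0001 → 1101 (was 0000); enqueue [1]
  #4 pop 3: in=1111 → 1010 (was 0000); enqueue []
  #5 pop 4: in=1111 → 1011 (was 0001); enqueue [2,3]
  #6 pop 5: in=1101 → 0101 (was 0000); enqueue [4]
  #7 pop 0: in=0011 → 1110 (no change)
  #8 pop 1: in=1111 → 0111 (was 0011); enqueue [0]
  #9 pop 2: in=1111 → 1111 (was 1101); enqueue [1,5]
  #10 pop 3: in=1111 → 1010 (no change)
  #11 pop 4: in=1111 → 1011 (no change)
  #12 pop 0: in=0111 → 1110 (no change)
  #13 pop 1: in=1111 → 0111 (no change)
  #14 pop 5: in=1111 → 0111 (was 0101); enqueue [2,3,4]
  #15 pop 2: in=1111 → 1111 (no change)
  #16 pop 3: in=1111 → 1010 (no change)
  #17 pop 4: in=1111 → 1011 (no change)

Fixpoint:
  val[0] = 1110
  val[1] = 0111
  val[2] = 1111
  val[3] = 1010
  val[4] = 1011
  val[5] = 0111

yes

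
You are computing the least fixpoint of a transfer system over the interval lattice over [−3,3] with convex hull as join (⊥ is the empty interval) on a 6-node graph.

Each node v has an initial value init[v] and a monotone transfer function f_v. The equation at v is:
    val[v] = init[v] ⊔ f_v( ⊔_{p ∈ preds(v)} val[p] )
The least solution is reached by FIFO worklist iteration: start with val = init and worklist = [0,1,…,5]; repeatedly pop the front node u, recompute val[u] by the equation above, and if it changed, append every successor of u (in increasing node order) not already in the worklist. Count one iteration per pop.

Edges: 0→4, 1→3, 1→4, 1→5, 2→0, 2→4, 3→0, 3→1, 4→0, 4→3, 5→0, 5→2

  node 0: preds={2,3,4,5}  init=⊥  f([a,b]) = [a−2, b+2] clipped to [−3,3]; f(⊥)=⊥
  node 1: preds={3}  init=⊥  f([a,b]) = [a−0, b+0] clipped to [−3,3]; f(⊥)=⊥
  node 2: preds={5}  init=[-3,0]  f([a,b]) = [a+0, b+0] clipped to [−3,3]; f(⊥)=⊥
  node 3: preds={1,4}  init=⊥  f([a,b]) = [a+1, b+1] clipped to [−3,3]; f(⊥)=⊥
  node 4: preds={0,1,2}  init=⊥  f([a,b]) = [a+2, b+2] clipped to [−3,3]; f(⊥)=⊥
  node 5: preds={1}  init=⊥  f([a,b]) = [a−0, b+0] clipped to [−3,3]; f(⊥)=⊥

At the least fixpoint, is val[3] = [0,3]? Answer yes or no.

yes

Iteration log — 18 steps:
  step 1. node 0  ⊔preds=[-3,0]  new=[-3,2]  old=⊥  +wl: 
  step 2. node 1  ⊔preds=⊥  new=⊥  stable
  step 3. node 2  ⊔preds=⊥  new=[-3,0]  stable
  step 4. node 3  ⊔preds=⊥  new=⊥  stable
  step 5. node 4  ⊔preds=[-3,2]  new=[-1,3]  old=⊥  +wl: 0,3
  step 6. node 5  ⊔preds=⊥  new=⊥  stable
  step 7. node 0  ⊔preds=[-3,3]  new=[-3,3]  old=[-3,2]  +wl: 4
  step 8. node 3  ⊔preds=[-1,3]  new=[0,3]  old=⊥  +wl: 0,1
  step 9. node 4  ⊔preds=[-3,3]  new=[-1,3]  stable
  step 10. node 0  ⊔preds=[-3,3]  new=[-3,3]  stable
  step 11. node 1  ⊔preds=[0,3]  new=[0,3]  old=⊥  +wl: 3,4,5
  step 12. node 3  ⊔preds=[-1,3]  new=[0,3]  stable
  step 13. node 4  ⊔preds=[-3,3]  new=[-1,3]  stable
  step 14. node 5  ⊔preds=[0,3]  new=[0,3]  old=⊥  +wl: 0,2
  step 15. node 0  ⊔preds=[-3,3]  new=[-3,3]  stable
  step 16. node 2  ⊔preds=[0,3]  new=[-3,3]  old=[-3,0]  +wl: 0,4
  step 17. node 0  ⊔preds=[-3,3]  new=[-3,3]  stable
  step 18. node 4  ⊔preds=[-3,3]  new=[-1,3]  stable

Least fixpoint reached:
  node 0: [-3,3]
  node 1: [0,3]
  node 2: [-3,3]
  node 3: [0,3]
  node 4: [-1,3]
  node 5: [0,3]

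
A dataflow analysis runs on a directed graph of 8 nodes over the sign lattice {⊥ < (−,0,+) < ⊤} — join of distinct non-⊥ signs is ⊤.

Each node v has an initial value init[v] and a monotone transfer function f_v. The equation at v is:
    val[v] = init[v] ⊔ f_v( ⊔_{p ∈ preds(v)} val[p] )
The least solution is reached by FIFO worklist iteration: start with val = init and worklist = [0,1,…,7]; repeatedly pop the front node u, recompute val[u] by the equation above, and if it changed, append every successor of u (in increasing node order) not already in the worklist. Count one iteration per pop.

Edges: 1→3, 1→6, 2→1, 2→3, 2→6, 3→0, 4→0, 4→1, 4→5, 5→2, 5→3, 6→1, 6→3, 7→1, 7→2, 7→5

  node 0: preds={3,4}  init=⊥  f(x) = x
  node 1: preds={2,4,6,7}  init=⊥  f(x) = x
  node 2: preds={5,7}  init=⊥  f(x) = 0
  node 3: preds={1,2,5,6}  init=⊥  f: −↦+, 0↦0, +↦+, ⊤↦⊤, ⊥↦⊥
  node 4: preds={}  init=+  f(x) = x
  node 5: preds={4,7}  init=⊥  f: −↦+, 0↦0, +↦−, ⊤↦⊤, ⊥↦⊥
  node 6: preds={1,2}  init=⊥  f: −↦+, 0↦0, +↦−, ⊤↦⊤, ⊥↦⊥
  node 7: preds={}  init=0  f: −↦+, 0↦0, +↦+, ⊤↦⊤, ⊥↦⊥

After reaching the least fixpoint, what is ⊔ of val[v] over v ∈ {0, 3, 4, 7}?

Trace (12 dequeues):
  [1] u=0 | in + | out + | prev ⊥ | push {}
  [2] u=1 | in ⊤ | out ⊤ | prev ⊥ | push {}
  [3] u=2 | in 0 | out 0 | prev ⊥ | push {1}
  [4] u=3 | in ⊤ | out ⊤ | prev ⊥ | push {0}
  [5] u=4 | in ⊥ | out + | ==
  [6] u=5 | in ⊤ | out ⊤ | prev ⊥ | push {2,3}
  [7] u=6 | in ⊤ | out ⊤ | prev ⊥ | push {}
  [8] u=7 | in ⊥ | out 0 | ==
  [9] u=1 | in ⊤ | out ⊤ | ==
  [10] u=0 | in ⊤ | out ⊤ | prev + | push {}
  [11] u=2 | in ⊤ | out 0 | ==
  [12] u=3 | in ⊤ | out ⊤ | ==

Converged values:
  [0] ⊤
  [1] ⊤
  [2] 0
  [3] ⊤
  [4] +
  [5] ⊤
  [6] ⊤
  [7] 0

⊤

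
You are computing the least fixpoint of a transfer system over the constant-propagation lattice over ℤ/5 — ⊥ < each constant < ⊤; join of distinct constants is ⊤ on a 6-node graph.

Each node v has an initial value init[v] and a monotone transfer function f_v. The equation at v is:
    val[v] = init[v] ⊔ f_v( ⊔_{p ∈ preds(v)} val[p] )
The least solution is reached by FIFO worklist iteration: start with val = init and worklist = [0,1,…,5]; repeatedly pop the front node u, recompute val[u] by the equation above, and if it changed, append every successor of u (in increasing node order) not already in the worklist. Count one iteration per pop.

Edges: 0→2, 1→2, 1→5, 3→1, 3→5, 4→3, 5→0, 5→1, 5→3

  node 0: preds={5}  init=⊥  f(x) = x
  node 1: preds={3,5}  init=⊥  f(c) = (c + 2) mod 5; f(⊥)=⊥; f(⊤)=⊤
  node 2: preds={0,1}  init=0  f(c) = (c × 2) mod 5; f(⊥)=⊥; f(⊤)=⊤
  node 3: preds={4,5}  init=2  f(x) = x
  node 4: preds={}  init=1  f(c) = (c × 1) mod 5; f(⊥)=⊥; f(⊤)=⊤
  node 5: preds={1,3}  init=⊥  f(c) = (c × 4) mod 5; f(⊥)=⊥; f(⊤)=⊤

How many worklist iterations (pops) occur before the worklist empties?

11

Worklist (11 pops):
  #1 pop 0: in=⊥ → ⊥ (no change)
  #2 pop 1: in=2 → 4 (was ⊥); enqueue []
  #3 pop 2: in=4 → ⊤ (was 0); enqueue []
  #4 pop 3: in=1 → ⊤ (was 2); enqueue [1]
  #5 pop 4: in=⊥ → 1 (no change)
  #6 pop 5: in=⊤ → ⊤ (was ⊥); enqueue [0,3]
  #7 pop 1: in=⊤ → ⊤ (was 4); enqueue [2,5]
  #8 pop 0: in=⊤ → ⊤ (was ⊥); enqueue []
  #9 pop 3: in=⊤ → ⊤ (no change)
  #10 pop 2: in=⊤ → ⊤ (no change)
  #11 pop 5: in=⊤ → ⊤ (no change)

Fixpoint:
  val[0] = ⊤
  val[1] = ⊤
  val[2] = ⊤
  val[3] = ⊤
  val[4] = 1
  val[5] = ⊤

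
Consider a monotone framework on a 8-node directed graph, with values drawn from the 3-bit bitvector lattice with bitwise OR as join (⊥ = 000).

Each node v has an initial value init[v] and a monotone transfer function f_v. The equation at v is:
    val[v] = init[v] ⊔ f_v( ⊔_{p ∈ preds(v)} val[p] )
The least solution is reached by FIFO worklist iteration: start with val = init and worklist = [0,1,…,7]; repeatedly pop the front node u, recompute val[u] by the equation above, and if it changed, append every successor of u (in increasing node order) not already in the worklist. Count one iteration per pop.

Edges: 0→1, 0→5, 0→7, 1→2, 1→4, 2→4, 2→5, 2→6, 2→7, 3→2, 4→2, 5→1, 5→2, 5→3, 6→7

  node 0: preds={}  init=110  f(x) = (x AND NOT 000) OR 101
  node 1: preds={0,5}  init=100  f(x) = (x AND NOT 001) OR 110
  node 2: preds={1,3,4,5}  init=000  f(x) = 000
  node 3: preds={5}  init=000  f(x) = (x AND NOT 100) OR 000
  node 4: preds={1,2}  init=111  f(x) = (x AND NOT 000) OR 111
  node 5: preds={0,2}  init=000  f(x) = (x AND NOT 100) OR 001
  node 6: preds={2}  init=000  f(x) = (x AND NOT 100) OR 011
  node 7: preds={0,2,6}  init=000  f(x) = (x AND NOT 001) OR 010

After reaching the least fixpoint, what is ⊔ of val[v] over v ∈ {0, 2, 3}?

Trace (12 dequeues):
  [1] u=0 | in 000 | out 111 | prev 110 | push {}
  [2] u=1 | in 111 | out 110 | prev 100 | push {}
  [3] u=2 | in 111 | out 000 | ==
  [4] u=3 | in 000 | out 000 | ==
  [5] u=4 | in 110 | out 111 | ==
  [6] u=5 | in 111 | out 011 | prev 000 | push {1,2,3}
  [7] u=6 | in 000 | out 011 | prev 000 | push {}
  [8] u=7 | in 111 | out 110 | prev 000 | push {}
  [9] u=1 | in 111 | out 110 | ==
  [10] u=2 | in 111 | out 000 | ==
  [11] u=3 | in 011 | out 011 | prev 000 | push {2}
  [12] u=2 | in 111 | out 000 | ==

Converged values:
  [0] 111
  [1] 110
  [2] 000
  [3] 011
  [4] 111
  [5] 011
  [6] 011
  [7] 110

111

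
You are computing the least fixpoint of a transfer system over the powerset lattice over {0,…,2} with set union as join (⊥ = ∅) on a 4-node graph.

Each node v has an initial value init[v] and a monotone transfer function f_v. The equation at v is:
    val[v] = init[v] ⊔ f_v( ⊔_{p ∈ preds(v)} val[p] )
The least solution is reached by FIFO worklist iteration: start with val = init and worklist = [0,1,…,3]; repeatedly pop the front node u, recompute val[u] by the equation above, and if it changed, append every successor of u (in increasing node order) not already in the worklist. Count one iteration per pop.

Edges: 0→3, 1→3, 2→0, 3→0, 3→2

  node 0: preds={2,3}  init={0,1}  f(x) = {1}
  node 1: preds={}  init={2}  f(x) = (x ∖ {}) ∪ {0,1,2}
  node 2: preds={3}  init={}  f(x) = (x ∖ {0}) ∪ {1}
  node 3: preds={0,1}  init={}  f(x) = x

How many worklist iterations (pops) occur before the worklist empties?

Trace (7 dequeues):
  [1] u=0 | in {} | out {0,1} | ==
  [2] u=1 | in {} | out {0,1,2} | prev {2} | push {}
  [3] u=2 | in {} | out {1} | prev {} | push {0}
  [4] u=3 | in {0,1,2} | out {0,1,2} | prev {} | push {2}
  [5] u=0 | in {0,1,2} | out {0,1} | ==
  [6] u=2 | in {0,1,2} | out {1,2} | prev {1} | push {0}
  [7] u=0 | in {0,1,2} | out {0,1} | ==

Converged values:
  [0] {0,1}
  [1] {0,1,2}
  [2] {1,2}
  [3] {0,1,2}

7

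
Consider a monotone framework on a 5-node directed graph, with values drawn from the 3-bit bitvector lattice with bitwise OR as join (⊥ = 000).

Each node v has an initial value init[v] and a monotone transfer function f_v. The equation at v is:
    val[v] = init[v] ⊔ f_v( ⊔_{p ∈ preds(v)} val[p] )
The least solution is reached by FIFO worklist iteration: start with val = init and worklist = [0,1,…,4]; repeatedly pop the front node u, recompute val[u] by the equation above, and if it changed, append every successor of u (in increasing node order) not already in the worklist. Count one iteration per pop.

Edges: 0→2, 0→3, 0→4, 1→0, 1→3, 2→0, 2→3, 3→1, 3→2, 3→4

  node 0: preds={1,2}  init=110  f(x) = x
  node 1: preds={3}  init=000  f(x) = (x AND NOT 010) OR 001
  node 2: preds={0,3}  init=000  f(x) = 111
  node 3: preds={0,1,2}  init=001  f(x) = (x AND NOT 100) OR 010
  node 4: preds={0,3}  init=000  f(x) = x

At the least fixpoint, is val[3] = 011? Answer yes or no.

Worklist (10 pops):
  #1 pop 0: in=000 → 110 (no change)
  #2 pop 1: in=001 → 001 (was 000); enqueue [0]
  #3 pop 2: in=111 → 111 (was 000); enqueue []
  #4 pop 3: in=111 → 011 (was 001); enqueue [1,2]
  #5 pop 4: in=111 → 111 (was 000); enqueue []
  #6 pop 0: in=111 → 111 (was 110); enqueue [3,4]
  #7 pop 1: in=011 → 001 (no change)
  #8 pop 2: in=111 → 111 (no change)
  #9 pop 3: in=111 → 011 (no change)
  #10 pop 4: in=111 → 111 (no change)

Fixpoint:
  val[0] = 111
  val[1] = 001
  val[2] = 111
  val[3] = 011
  val[4] = 111

yes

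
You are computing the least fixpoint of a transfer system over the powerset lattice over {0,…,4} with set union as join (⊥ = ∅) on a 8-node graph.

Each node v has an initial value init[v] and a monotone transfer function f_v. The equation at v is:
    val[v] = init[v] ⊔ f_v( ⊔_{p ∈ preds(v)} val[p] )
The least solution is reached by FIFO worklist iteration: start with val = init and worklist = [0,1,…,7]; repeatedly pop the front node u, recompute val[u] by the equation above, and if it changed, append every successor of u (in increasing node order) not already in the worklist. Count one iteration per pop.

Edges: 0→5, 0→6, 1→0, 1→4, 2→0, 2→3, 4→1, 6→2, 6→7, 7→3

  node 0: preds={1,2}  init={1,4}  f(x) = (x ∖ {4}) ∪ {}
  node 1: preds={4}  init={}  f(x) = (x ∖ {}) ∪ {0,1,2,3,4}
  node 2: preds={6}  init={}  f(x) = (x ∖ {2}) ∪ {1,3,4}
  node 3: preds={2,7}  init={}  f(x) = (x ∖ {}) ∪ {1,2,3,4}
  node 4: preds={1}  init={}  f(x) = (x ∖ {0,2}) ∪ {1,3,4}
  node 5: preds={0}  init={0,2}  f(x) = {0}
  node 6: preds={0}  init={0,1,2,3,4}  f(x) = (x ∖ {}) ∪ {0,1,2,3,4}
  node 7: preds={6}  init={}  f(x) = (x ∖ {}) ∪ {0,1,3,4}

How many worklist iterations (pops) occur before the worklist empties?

Worklist (13 pops):
  #1 pop 0: in={} → {1,4} (no change)
  #2 pop 1: in={} → {0,1,2,3,4} (was {}); enqueue [0]
  #3 pop 2: in={0,1,2,3,4} → {0,1,3,4} (was {}); enqueue []
  #4 pop 3: in={0,1,3,4} → {0,1,2,3,4} (was {}); enqueue []
  #5 pop 4: in={0,1,2,3,4} → {1,3,4} (was {}); enqueue [1]
  #6 pop 5: in={1,4} → {0,2} (no change)
  #7 pop 6: in={1,4} → {0,1,2,3,4} (no change)
  #8 pop 7: in={0,1,2,3,4} → {0,1,2,3,4} (was {}); enqueue [3]
  #9 pop 0: in={0,1,2,3,4} → {0,1,2,3,4} (was {1,4}); enqueue [5,6]
  #10 pop 1: in={1,3,4} → {0,1,2,3,4} (no change)
  #11 pop 3: in={0,1,2,3,4} → {0,1,2,3,4} (no change)
  #12 pop 5: in={0,1,2,3,4} → {0,2} (no change)
  #13 pop 6: in={0,1,2,3,4} → {0,1,2,3,4} (no change)

Fixpoint:
  val[0] = {0,1,2,3,4}
  val[1] = {0,1,2,3,4}
  val[2] = {0,1,3,4}
  val[3] = {0,1,2,3,4}
  val[4] = {1,3,4}
  val[5] = {0,2}
  val[6] = {0,1,2,3,4}
  val[7] = {0,1,2,3,4}

13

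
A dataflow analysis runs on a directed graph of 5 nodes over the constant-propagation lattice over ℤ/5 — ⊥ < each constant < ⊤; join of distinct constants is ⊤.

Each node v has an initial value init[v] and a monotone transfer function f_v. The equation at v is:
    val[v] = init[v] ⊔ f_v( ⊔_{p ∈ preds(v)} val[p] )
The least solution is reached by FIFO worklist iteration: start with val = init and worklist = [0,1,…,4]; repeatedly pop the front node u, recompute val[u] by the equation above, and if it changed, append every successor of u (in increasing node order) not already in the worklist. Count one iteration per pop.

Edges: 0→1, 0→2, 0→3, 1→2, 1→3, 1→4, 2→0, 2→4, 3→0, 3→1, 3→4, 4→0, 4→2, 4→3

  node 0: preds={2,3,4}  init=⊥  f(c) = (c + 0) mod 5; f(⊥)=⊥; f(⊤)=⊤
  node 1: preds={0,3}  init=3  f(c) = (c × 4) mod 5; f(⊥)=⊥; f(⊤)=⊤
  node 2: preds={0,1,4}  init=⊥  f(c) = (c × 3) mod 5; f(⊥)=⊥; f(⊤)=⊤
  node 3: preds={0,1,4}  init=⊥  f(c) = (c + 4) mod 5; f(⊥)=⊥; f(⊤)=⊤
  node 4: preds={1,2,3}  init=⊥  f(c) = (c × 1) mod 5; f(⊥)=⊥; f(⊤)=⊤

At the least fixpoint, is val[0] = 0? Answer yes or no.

Trace (12 dequeues):
  [1] u=0 | in ⊥ | out ⊥ | ==
  [2] u=1 | in ⊥ | out 3 | ==
  [3] u=2 | in 3 | out 4 | prev ⊥ | push {0}
  [4] u=3 | in 3 | out 2 | prev ⊥ | push {1}
  [5] u=4 | in ⊤ | out ⊤ | prev ⊥ | push {2,3}
  [6] u=0 | in ⊤ | out ⊤ | prev ⊥ | push {}
  [7] u=1 | in ⊤ | out ⊤ | prev 3 | push {4}
  [8] u=2 | in ⊤ | out ⊤ | prev 4 | push {0}
  [9] u=3 | in ⊤ | out ⊤ | prev 2 | push {1}
  [10] u=4 | in ⊤ | out ⊤ | ==
  [11] u=0 | in ⊤ | out ⊤ | ==
  [12] u=1 | in ⊤ | out ⊤ | ==

Converged values:
  [0] ⊤
  [1] ⊤
  [2] ⊤
  [3] ⊤
  [4] ⊤

no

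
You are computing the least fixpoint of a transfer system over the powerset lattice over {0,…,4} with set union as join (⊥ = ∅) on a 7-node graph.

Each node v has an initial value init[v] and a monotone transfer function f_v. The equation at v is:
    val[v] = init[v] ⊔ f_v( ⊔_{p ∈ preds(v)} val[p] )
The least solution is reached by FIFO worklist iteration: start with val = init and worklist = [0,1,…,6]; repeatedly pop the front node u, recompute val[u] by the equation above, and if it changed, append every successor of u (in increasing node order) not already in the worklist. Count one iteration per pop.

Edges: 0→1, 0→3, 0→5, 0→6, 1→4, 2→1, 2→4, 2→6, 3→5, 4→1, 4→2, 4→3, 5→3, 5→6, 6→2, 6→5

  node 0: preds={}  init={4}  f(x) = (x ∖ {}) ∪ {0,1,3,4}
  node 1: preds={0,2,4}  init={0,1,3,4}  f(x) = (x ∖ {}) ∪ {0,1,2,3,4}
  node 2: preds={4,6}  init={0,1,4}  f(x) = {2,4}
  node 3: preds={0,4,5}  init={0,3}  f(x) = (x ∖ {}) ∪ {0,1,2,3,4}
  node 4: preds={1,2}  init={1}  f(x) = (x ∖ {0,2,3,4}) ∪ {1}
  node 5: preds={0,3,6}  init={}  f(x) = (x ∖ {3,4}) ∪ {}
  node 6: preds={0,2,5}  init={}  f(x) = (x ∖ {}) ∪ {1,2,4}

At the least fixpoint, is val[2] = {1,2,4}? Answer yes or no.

Iteration log — 11 steps:
  step 1. node 0  ⊔preds={}  new={0,1,3,4}  old={4}  +wl: 
  step 2. node 1  ⊔preds={0,1,3,4}  new={0,1,2,3,4}  old={0,1,3,4}  +wl: 
  step 3. node 2  ⊔preds={1}  new={0,1,2,4}  old={0,1,4}  +wl: 1
  step 4. node 3  ⊔preds={0,1,3,4}  new={0,1,2,3,4}  old={0,3}  +wl: 
  step 5. node 4  ⊔preds={0,1,2,3,4}  new={1}  stable
  step 6. node 5  ⊔preds={0,1,2,3,4}  new={0,1,2}  old={}  +wl: 3
  step 7. node 6  ⊔preds={0,1,2,3,4}  new={0,1,2,3,4}  old={}  +wl: 2,5
  step 8. node 1  ⊔preds={0,1,2,3,4}  new={0,1,2,3,4}  stable
  step 9. node 3  ⊔preds={0,1,2,3,4}  new={0,1,2,3,4}  stable
  step 10. node 2  ⊔preds={0,1,2,3,4}  new={0,1,2,4}  stable
  step 11. node 5  ⊔preds={0,1,2,3,4}  new={0,1,2}  stable

Least fixpoint reached:
  node 0: {0,1,3,4}
  node 1: {0,1,2,3,4}
  node 2: {0,1,2,4}
  node 3: {0,1,2,3,4}
  node 4: {1}
  node 5: {0,1,2}
  node 6: {0,1,2,3,4}

no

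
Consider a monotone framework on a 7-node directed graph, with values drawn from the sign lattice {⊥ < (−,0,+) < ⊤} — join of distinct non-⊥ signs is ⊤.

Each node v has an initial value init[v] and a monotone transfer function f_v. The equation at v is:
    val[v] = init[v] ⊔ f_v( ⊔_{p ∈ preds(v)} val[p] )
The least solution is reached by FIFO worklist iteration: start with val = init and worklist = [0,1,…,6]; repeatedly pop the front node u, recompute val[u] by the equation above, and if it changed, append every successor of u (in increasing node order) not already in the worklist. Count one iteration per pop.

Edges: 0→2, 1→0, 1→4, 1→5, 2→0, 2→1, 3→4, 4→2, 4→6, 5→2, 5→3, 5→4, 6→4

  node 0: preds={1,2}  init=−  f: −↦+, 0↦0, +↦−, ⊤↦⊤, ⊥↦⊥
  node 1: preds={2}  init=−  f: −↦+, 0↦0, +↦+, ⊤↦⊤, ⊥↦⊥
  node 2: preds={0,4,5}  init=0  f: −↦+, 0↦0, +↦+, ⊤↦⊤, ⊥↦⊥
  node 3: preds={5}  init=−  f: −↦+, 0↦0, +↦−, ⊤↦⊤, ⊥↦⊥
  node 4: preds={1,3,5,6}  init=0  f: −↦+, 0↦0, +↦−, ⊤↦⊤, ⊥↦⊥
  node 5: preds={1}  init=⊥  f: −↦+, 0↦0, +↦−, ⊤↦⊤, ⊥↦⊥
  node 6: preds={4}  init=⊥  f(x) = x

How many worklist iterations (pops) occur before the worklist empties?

Worklist (12 pops):
  #1 pop 0: in=⊤ → ⊤ (was −); enqueue []
  #2 pop 1: in=0 → ⊤ (was −); enqueue [0]
  #3 pop 2: in=⊤ → ⊤ (was 0); enqueue [1]
  #4 pop 3: in=⊥ → − (no change)
  #5 pop 4: in=⊤ → ⊤ (was 0); enqueue [2]
  #6 pop 5: in=⊤ → ⊤ (was ⊥); enqueue [3,4]
  #7 pop 6: in=⊤ → ⊤ (was ⊥); enqueue []
  #8 pop 0: in=⊤ → ⊤ (no change)
  #9 pop 1: in=⊤ → ⊤ (no change)
  #10 pop 2: in=⊤ → ⊤ (no change)
  #11 pop 3: in=⊤ → ⊤ (was −); enqueue []
  #12 pop 4: in=⊤ → ⊤ (no change)

Fixpoint:
  val[0] = ⊤
  val[1] = ⊤
  val[2] = ⊤
  val[3] = ⊤
  val[4] = ⊤
  val[5] = ⊤
  val[6] = ⊤

12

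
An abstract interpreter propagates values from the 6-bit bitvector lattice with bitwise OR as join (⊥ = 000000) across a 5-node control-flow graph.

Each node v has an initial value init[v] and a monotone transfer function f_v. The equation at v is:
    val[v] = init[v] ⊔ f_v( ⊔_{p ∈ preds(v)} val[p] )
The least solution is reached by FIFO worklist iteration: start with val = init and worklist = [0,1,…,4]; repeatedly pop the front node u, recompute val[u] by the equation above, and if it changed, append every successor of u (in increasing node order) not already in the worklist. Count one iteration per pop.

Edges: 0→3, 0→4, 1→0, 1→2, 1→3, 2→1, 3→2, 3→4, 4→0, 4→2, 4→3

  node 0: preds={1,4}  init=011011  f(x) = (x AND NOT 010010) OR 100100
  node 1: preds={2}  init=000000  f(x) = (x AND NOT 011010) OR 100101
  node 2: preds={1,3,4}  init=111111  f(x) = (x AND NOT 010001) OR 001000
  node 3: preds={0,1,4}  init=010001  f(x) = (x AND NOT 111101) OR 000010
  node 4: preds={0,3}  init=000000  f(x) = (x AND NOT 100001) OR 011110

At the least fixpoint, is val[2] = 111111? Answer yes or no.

yes

Worklist (8 pops):
  #1 pop 0: in=000000 → 111111 (was 011011); enqueue []
  #2 pop 1: in=111111 → 100101 (was 000000); enqueue [0]
  #3 pop 2: in=110101 → 111111 (no change)
  #4 pop 3: in=111111 → 010011 (was 010001); enqueue [2]
  #5 pop 4: in=111111 → 011110 (was 000000); enqueue [3]
  #6 pop 0: in=111111 → 111111 (no change)
  #7 pop 2: in=111111 → 111111 (no change)
  #8 pop 3: in=111111 → 010011 (no change)

Fixpoint:
  val[0] = 111111
  val[1] = 100101
  val[2] = 111111
  val[3] = 010011
  val[4] = 011110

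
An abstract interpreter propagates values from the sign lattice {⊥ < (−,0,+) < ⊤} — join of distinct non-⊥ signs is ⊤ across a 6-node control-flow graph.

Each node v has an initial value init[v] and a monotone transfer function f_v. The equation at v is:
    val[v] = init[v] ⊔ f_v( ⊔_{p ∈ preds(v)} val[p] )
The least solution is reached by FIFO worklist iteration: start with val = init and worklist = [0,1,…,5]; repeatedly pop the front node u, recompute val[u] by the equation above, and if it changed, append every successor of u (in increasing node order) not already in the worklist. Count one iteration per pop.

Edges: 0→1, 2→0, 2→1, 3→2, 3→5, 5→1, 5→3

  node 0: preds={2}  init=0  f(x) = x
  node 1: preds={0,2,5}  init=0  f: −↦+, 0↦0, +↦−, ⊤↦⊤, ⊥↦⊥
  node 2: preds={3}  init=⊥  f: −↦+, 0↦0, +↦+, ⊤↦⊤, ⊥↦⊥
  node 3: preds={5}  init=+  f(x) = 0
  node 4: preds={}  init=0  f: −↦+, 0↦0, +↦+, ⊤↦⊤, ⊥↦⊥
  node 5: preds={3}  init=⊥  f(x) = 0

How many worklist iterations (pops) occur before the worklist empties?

12

Trace (12 dequeues):
  [1] u=0 | in ⊥ | out 0 | ==
  [2] u=1 | in 0 | out 0 | ==
  [3] u=2 | in + | out + | prev ⊥ | push {0,1}
  [4] u=3 | in ⊥ | out ⊤ | prev + | push {2}
  [5] u=4 | in ⊥ | out 0 | ==
  [6] u=5 | in ⊤ | out 0 | prev ⊥ | push {3}
  [7] u=0 | in + | out ⊤ | prev 0 | push {}
  [8] u=1 | in ⊤ | out ⊤ | prev 0 | push {}
  [9] u=2 | in ⊤ | out ⊤ | prev + | push {0,1}
  [10] u=3 | in 0 | out ⊤ | ==
  [11] u=0 | in ⊤ | out ⊤ | ==
  [12] u=1 | in ⊤ | out ⊤ | ==

Converged values:
  [0] ⊤
  [1] ⊤
  [2] ⊤
  [3] ⊤
  [4] 0
  [5] 0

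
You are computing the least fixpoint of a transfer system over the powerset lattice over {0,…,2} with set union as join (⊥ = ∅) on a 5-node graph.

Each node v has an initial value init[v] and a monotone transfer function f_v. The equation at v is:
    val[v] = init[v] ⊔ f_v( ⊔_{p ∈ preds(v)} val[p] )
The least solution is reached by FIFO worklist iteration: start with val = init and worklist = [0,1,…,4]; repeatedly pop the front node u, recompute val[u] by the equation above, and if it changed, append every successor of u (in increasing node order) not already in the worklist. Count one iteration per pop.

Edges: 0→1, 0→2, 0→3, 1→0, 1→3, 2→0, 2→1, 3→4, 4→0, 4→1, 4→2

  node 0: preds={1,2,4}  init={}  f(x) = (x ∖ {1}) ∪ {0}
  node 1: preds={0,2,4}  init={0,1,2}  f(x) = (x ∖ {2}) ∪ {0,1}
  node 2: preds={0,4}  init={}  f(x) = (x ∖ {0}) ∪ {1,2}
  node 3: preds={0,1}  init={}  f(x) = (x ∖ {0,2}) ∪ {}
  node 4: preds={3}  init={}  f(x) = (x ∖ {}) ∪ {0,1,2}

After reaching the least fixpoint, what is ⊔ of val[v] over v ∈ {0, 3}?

Iteration log — 8 steps:
  step 1. node 0  ⊔preds={0,1,2}  new={0,2}  old={}  +wl: 
  step 2. node 1  ⊔preds={0,2}  new={0,1,2}  stable
  step 3. node 2  ⊔preds={0,2}  new={1,2}  old={}  +wl: 0,1
  step 4. node 3  ⊔preds={0,1,2}  new={1}  old={}  +wl: 
  step 5. node 4  ⊔preds={1}  new={0,1,2}  old={}  +wl: 2
  step 6. node 0  ⊔preds={0,1,2}  new={0,2}  stable
  step 7. node 1  ⊔preds={0,1,2}  new={0,1,2}  stable
  step 8. node 2  ⊔preds={0,1,2}  new={1,2}  stable

Least fixpoint reached:
  node 0: {0,2}
  node 1: {0,1,2}
  node 2: {1,2}
  node 3: {1}
  node 4: {0,1,2}

{0,1,2}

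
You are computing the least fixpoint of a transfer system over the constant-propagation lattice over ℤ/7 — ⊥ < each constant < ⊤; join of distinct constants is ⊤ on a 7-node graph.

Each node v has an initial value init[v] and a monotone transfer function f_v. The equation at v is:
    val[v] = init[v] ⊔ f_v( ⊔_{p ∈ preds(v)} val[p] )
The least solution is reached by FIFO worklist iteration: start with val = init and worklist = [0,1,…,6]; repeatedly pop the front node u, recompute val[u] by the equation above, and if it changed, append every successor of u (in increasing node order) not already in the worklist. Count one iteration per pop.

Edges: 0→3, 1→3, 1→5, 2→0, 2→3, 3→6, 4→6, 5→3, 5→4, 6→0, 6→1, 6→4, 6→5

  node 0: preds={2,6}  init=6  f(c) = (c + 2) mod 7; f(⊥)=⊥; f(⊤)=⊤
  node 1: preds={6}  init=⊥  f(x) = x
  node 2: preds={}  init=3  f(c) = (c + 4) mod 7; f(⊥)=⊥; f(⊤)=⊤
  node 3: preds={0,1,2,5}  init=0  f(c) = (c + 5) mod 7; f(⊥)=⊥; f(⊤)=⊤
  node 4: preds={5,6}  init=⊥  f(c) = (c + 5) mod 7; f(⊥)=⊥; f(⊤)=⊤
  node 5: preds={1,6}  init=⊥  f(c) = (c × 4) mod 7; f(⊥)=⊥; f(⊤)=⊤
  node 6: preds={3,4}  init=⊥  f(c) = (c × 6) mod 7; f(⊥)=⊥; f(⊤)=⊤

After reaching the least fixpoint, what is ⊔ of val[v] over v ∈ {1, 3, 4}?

⊤

Trace (14 dequeues):
  [1] u=0 | in 3 | out ⊤ | prev 6 | push {}
  [2] u=1 | in ⊥ | out ⊥ | ==
  [3] u=2 | in ⊥ | out 3 | ==
  [4] u=3 | in ⊤ | out ⊤ | prev 0 | push {}
  [5] u=4 | in ⊥ | out ⊥ | ==
  [6] u=5 | in ⊥ | out ⊥ | ==
  [7] u=6 | in ⊤ | out ⊤ | prev ⊥ | push {0,1,4,5}
  [8] u=0 | in ⊤ | out ⊤ | ==
  [9] u=1 | in ⊤ | out ⊤ | prev ⊥ | push {3}
  [10] u=4 | in ⊤ | out ⊤ | prev ⊥ | push {6}
  [11] u=5 | in ⊤ | out ⊤ | prev ⊥ | push {4}
  [12] u=3 | in ⊤ | out ⊤ | ==
  [13] u=6 | in ⊤ | out ⊤ | ==
  [14] u=4 | in ⊤ | out ⊤ | ==

Converged values:
  [0] ⊤
  [1] ⊤
  [2] 3
  [3] ⊤
  [4] ⊤
  [5] ⊤
  [6] ⊤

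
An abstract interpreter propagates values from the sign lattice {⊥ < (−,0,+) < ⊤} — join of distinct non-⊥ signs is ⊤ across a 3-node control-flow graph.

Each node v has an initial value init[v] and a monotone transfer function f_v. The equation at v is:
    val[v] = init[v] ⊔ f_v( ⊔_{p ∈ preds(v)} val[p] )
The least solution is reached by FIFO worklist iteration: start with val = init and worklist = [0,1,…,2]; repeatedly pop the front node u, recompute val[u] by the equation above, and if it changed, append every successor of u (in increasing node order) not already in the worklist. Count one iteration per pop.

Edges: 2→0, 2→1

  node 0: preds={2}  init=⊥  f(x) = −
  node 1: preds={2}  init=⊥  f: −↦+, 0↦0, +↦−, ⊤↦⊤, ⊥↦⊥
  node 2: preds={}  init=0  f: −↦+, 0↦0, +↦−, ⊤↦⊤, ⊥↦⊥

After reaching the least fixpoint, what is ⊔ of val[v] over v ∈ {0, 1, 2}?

Iteration log — 3 steps:
  step 1. node 0  ⊔preds=0  new=−  old=⊥  +wl: 
  step 2. node 1  ⊔preds=0  new=0  old=⊥  +wl: 
  step 3. node 2  ⊔preds=⊥  new=0  stable

Least fixpoint reached:
  node 0: −
  node 1: 0
  node 2: 0

⊤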